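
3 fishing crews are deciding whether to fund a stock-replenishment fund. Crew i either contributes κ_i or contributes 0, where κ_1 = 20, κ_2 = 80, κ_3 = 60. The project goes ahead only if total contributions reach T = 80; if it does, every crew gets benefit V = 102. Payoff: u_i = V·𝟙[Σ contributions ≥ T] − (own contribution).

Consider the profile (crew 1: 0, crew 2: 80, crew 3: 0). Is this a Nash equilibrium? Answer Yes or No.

Yes

Total = 80 ≥ 80: provided.
Crew 1 (pledges 0, payoff 102): pledging 20 → total 100, payoff 82. No gain.
Crew 2 (pledges 80, payoff 22): dropping to 0 → total 0, payoff 0. No gain.
Crew 3 (pledges 0, payoff 102): pledging 60 → total 140, payoff 42. No gain.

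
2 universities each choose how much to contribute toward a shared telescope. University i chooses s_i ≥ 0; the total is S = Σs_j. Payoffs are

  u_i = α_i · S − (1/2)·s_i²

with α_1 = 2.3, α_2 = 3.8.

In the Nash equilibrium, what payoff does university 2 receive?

University i's FOC: ∂u_i/∂s_i = α_i − s_i = 0, so s_i* = α_i.
NE contributions = (2.3, 3.8); S = 6.1.
u_2 = α_2·S − ½·(s_2)² = 3.8·6.1 − ½·3.8² = 15.96.

15.96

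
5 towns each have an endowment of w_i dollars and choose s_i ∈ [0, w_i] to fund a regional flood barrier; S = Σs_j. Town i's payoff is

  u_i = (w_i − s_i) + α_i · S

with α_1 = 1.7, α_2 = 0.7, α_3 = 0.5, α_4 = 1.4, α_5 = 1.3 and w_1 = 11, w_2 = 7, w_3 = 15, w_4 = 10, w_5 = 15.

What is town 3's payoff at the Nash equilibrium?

∂u_i/∂s_i = α_i − 1, so town i contributes w_i if α_i > 1, else 0.
α_i > 1 for i ∈ {1, 4, 5}; NE contributions (11, 0, 0, 10, 15), S = 36.
u_3 = (15 − 0) + 0.5·36 = 33.

33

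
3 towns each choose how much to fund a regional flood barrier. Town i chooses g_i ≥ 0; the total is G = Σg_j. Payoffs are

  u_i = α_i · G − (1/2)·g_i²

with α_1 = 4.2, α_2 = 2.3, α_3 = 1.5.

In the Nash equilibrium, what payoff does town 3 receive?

Town i's FOC: ∂u_i/∂g_i = α_i − g_i = 0, so g_i* = α_i.
NE contributions = (4.2, 2.3, 1.5); G = 8.
u_3 = α_3·G − ½·(g_3)² = 1.5·8 − ½·1.5² = 10.875.

10.875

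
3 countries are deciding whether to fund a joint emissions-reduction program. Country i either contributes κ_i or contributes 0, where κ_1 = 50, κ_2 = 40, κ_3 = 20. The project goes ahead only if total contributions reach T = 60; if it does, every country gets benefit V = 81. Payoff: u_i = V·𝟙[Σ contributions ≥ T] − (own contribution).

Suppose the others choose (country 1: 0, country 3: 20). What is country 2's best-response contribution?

40

Others' total = 20. Contributing 40 brings total to 60 ≥ 60: gain V − κ_2 = 41.
Best response: 40.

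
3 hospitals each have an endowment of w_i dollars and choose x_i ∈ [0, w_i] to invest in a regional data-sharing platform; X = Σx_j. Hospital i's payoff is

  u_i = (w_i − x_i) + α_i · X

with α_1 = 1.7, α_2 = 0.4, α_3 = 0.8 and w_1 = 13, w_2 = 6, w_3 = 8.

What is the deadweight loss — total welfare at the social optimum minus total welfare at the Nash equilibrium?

26.6

∂u_i/∂x_i = α_i − 1, so hospital i contributes w_i if α_i > 1, else 0.
α_i > 1 for i ∈ {1}; NE contributions (13, 0, 0), X = 13.
W^NE = Σw_i − X^NE + (Σα_i)·X^NE = 27 + 1.9·13 = 51.7.
Planner: ∂(Σu_j)/∂x_i = Σα_j − 1 = 1.9 > 0, so everyone contributes w_i; X^SO = 27, W^SO = 27 + 1.9·27 = 78.3.
Deadweight loss = 26.6.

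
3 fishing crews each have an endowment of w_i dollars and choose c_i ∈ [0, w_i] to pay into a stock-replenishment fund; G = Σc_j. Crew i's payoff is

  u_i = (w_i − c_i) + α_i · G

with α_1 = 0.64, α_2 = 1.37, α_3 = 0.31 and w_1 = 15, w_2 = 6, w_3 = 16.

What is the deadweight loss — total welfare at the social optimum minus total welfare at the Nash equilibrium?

40.92

∂u_i/∂c_i = α_i − 1, so crew i contributes w_i if α_i > 1, else 0.
α_i > 1 for i ∈ {2}; NE contributions (0, 6, 0), G = 6.
W^NE = Σw_i − G^NE + (Σα_i)·G^NE = 37 + 1.32·6 = 44.92.
Planner: ∂(Σu_j)/∂c_i = Σα_j − 1 = 1.32 > 0, so everyone contributes w_i; G^SO = 37, W^SO = 37 + 1.32·37 = 85.84.
Deadweight loss = 40.92.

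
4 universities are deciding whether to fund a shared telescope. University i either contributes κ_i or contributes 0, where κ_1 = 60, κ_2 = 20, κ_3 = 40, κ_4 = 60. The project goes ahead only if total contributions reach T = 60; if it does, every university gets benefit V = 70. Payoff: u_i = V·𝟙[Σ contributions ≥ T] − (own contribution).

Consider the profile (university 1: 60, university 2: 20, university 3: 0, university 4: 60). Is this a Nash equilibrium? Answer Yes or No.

No

Total = 140 ≥ 60: provided.
University 1 (pledges 60, payoff 10): dropping to 0 → total 80, payoff 70. Profitable deviation.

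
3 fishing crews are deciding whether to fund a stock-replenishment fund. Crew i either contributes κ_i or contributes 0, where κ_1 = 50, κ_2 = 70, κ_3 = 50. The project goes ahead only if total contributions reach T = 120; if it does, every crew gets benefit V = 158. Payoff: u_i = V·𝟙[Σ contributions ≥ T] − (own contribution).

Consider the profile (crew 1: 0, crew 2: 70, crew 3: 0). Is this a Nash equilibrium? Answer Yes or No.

No

Total = 70 < 120: not provided.
Crew 1 (pledges 0, payoff 0): pledging 50 → total 120, payoff 108. Profitable deviation.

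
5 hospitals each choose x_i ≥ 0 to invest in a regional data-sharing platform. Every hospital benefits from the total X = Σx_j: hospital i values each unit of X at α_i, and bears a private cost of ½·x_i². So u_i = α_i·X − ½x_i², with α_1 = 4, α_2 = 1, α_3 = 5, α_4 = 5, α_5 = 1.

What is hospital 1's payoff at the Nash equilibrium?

56

Hospital i's FOC: ∂u_i/∂x_i = α_i − x_i = 0, so x_i* = α_i.
NE contributions = (4, 1, 5, 5, 1); X = 16.
u_1 = α_1·X − ½·(x_1)² = 4·16 − ½·4² = 56.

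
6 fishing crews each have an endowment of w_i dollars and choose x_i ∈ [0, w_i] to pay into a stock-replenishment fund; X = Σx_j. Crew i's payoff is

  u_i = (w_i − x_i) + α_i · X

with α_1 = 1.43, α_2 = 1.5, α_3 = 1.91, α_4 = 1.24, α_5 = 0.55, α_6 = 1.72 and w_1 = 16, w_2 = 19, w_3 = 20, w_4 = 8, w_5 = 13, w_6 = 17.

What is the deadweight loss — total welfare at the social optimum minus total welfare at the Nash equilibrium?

95.55

∂u_i/∂x_i = α_i − 1, so crew i contributes w_i if α_i > 1, else 0.
α_i > 1 for i ∈ {1, 2, 3, 4, 6}; NE contributions (16, 19, 20, 8, 0, 17), X = 80.
W^NE = Σw_i − X^NE + (Σα_i)·X^NE = 93 + 7.35·80 = 681.
Planner: ∂(Σu_j)/∂x_i = Σα_j − 1 = 7.35 > 0, so everyone contributes w_i; X^SO = 93, W^SO = 93 + 7.35·93 = 776.55.
Deadweight loss = 95.55.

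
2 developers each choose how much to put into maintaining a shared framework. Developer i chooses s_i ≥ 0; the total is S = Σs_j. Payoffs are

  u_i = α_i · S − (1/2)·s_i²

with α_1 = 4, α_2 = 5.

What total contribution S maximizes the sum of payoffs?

Planner FOC: ∂(Σu_j)/∂s_i = (Σα_j) − s_i = 0, so s_i^SO = Σα_j = 9 for every i; S^SO = 18.

18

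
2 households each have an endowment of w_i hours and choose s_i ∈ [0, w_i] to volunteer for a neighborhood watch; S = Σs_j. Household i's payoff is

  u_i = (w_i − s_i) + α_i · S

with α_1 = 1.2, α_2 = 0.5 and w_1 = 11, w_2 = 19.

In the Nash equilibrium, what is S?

11

∂u_i/∂s_i = α_i − 1, so household i contributes w_i if α_i > 1, else 0.
α_i > 1 for i ∈ {1}; NE contributions (11, 0), S = 11.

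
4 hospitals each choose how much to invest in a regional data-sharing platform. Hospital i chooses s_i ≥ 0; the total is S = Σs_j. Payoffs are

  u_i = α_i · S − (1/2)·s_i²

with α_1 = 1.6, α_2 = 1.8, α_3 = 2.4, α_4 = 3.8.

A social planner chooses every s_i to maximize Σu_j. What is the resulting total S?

38.4

Planner FOC: ∂(Σu_j)/∂s_i = (Σα_j) − s_i = 0, so s_i^SO = Σα_j = 9.6 for every i; S^SO = 38.4.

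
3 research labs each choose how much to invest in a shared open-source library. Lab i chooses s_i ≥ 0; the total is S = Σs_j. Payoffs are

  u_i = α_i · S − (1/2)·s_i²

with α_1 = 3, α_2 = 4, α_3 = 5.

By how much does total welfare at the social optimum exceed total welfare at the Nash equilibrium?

Lab i's FOC: ∂u_i/∂s_i = α_i − s_i = 0, so s_i* = α_i.
NE contributions = (3, 4, 5); S = 12.
W^NE = (Σα)·S − ½Σα_i² = 12² − ½·50 = 119.
Planner sets s_i = Σα_j = 12 for every i, so S^SO = 3·12 = 36.
W^SO = (Σα)·S^SO − ½·3·(Σα)² = (3/2)·12² = 216.
Deadweight loss = W^SO − W^NE = 97.

97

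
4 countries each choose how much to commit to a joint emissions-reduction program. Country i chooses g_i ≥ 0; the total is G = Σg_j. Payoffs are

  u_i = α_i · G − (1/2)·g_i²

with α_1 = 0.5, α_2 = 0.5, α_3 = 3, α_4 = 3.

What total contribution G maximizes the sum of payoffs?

28

Planner FOC: ∂(Σu_j)/∂g_i = (Σα_j) − g_i = 0, so g_i^SO = Σα_j = 7 for every i; G^SO = 28.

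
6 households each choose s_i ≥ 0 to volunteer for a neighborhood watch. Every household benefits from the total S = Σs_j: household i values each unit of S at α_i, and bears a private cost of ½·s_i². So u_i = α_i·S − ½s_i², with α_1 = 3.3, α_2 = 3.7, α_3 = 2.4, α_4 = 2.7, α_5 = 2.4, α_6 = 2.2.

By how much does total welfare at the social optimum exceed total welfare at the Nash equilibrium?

581.895

Household i's FOC: ∂u_i/∂s_i = α_i − s_i = 0, so s_i* = α_i.
NE contributions = (3.3, 3.7, 2.4, 2.7, 2.4, 2.2); S = 16.7.
W^NE = (Σα)·S − ½Σα_i² = 16.7² − ½·48.23 = 254.775.
Planner sets s_i = Σα_j = 16.7 for every i, so S^SO = 6·16.7 = 100.2.
W^SO = (Σα)·S^SO − ½·6·(Σα)² = (6/2)·16.7² = 836.67.
Deadweight loss = W^SO − W^NE = 581.895.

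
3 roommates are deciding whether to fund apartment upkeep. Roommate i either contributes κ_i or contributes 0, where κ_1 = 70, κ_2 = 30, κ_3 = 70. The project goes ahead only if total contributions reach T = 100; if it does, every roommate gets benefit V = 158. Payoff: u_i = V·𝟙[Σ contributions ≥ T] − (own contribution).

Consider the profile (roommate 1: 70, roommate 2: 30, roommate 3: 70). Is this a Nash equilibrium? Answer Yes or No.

Total = 170 ≥ 100: provided.
Roommate 1 (pledges 70, payoff 88): dropping to 0 → total 100, payoff 158. Profitable deviation.

No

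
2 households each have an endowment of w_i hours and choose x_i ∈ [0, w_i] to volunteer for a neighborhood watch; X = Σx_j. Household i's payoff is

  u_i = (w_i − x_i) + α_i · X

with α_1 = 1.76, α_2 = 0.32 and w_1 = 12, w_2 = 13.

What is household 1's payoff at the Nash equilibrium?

21.12

∂u_i/∂x_i = α_i − 1, so household i contributes w_i if α_i > 1, else 0.
α_i > 1 for i ∈ {1}; NE contributions (12, 0), X = 12.
u_1 = (12 − 12) + 1.76·12 = 21.12.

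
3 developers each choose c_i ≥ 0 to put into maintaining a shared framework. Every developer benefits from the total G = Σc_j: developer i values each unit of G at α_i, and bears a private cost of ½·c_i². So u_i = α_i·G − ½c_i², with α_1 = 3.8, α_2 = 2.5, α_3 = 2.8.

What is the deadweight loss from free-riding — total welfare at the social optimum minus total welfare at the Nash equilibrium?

55.67

Developer i's FOC: ∂u_i/∂c_i = α_i − c_i = 0, so c_i* = α_i.
NE contributions = (3.8, 2.5, 2.8); G = 9.1.
W^NE = (Σα)·G − ½Σα_i² = 9.1² − ½·28.53 = 68.545.
Planner sets c_i = Σα_j = 9.1 for every i, so G^SO = 3·9.1 = 27.3.
W^SO = (Σα)·G^SO − ½·3·(Σα)² = (3/2)·9.1² = 124.215.
Deadweight loss = W^SO − W^NE = 55.67.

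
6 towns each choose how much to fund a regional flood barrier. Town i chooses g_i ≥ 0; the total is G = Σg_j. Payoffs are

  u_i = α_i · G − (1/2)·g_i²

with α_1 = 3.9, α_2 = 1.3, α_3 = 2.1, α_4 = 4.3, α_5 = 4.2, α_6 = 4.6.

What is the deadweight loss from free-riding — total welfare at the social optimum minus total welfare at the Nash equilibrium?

871.62

Town i's FOC: ∂u_i/∂g_i = α_i − g_i = 0, so g_i* = α_i.
NE contributions = (3.9, 1.3, 2.1, 4.3, 4.2, 4.6); G = 20.4.
W^NE = (Σα)·G − ½Σα_i² = 20.4² − ½·78.6 = 376.86.
Planner sets g_i = Σα_j = 20.4 for every i, so G^SO = 6·20.4 = 122.4.
W^SO = (Σα)·G^SO − ½·6·(Σα)² = (6/2)·20.4² = 1248.48.
Deadweight loss = W^SO − W^NE = 871.62.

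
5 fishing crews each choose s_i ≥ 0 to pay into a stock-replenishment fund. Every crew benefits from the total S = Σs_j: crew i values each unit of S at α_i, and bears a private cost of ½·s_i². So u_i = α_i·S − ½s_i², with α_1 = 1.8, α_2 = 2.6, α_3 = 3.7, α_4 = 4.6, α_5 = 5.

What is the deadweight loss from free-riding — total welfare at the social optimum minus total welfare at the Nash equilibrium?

Crew i's FOC: ∂u_i/∂s_i = α_i − s_i = 0, so s_i* = α_i.
NE contributions = (1.8, 2.6, 3.7, 4.6, 5); S = 17.7.
W^NE = (Σα)·S − ½Σα_i² = 17.7² − ½·69.85 = 278.365.
Planner sets s_i = Σα_j = 17.7 for every i, so S^SO = 5·17.7 = 88.5.
W^SO = (Σα)·S^SO − ½·5·(Σα)² = (5/2)·17.7² = 783.225.
Deadweight loss = W^SO − W^NE = 504.86.

504.86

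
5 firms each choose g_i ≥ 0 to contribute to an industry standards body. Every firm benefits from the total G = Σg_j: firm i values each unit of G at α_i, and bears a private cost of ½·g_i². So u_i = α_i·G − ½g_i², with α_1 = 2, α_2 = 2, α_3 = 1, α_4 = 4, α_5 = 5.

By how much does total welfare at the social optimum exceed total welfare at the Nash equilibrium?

Firm i's FOC: ∂u_i/∂g_i = α_i − g_i = 0, so g_i* = α_i.
NE contributions = (2, 2, 1, 4, 5); G = 14.
W^NE = (Σα)·G − ½Σα_i² = 14² − ½·50 = 171.
Planner sets g_i = Σα_j = 14 for every i, so G^SO = 5·14 = 70.
W^SO = (Σα)·G^SO − ½·5·(Σα)² = (5/2)·14² = 490.
Deadweight loss = W^SO − W^NE = 319.

319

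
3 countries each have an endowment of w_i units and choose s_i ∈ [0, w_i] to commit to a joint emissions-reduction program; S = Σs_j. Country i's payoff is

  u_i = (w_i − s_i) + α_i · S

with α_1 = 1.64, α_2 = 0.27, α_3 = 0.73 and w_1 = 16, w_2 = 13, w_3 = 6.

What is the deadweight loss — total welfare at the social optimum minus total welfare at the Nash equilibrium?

31.16

∂u_i/∂s_i = α_i − 1, so country i contributes w_i if α_i > 1, else 0.
α_i > 1 for i ∈ {1}; NE contributions (16, 0, 0), S = 16.
W^NE = Σw_i − S^NE + (Σα_i)·S^NE = 35 + 1.64·16 = 61.24.
Planner: ∂(Σu_j)/∂s_i = Σα_j − 1 = 1.64 > 0, so everyone contributes w_i; S^SO = 35, W^SO = 35 + 1.64·35 = 92.4.
Deadweight loss = 31.16.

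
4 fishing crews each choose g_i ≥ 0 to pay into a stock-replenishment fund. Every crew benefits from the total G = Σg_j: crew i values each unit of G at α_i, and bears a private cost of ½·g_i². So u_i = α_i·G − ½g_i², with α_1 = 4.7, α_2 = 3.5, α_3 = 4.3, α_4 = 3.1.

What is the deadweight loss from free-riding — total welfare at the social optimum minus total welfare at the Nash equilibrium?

274.58

Crew i's FOC: ∂u_i/∂g_i = α_i − g_i = 0, so g_i* = α_i.
NE contributions = (4.7, 3.5, 4.3, 3.1); G = 15.6.
W^NE = (Σα)·G − ½Σα_i² = 15.6² − ½·62.44 = 212.14.
Planner sets g_i = Σα_j = 15.6 for every i, so G^SO = 4·15.6 = 62.4.
W^SO = (Σα)·G^SO − ½·4·(Σα)² = (4/2)·15.6² = 486.72.
Deadweight loss = W^SO − W^NE = 274.58.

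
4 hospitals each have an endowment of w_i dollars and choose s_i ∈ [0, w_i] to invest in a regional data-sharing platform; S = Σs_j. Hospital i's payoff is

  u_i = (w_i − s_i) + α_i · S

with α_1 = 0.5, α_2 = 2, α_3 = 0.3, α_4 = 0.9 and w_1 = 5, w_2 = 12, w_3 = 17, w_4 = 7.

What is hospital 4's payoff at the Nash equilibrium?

17.8

∂u_i/∂s_i = α_i − 1, so hospital i contributes w_i if α_i > 1, else 0.
α_i > 1 for i ∈ {2}; NE contributions (0, 12, 0, 0), S = 12.
u_4 = (7 − 0) + 0.9·12 = 17.8.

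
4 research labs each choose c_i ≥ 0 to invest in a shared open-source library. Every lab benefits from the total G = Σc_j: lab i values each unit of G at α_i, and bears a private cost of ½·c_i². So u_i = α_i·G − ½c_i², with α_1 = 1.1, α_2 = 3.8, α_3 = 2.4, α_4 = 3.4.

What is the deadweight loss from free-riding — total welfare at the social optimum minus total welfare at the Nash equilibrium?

Lab i's FOC: ∂u_i/∂c_i = α_i − c_i = 0, so c_i* = α_i.
NE contributions = (1.1, 3.8, 2.4, 3.4); G = 10.7.
W^NE = (Σα)·G − ½Σα_i² = 10.7² − ½·32.97 = 98.005.
Planner sets c_i = Σα_j = 10.7 for every i, so G^SO = 4·10.7 = 42.8.
W^SO = (Σα)·G^SO − ½·4·(Σα)² = (4/2)·10.7² = 228.98.
Deadweight loss = W^SO − W^NE = 130.975.

130.975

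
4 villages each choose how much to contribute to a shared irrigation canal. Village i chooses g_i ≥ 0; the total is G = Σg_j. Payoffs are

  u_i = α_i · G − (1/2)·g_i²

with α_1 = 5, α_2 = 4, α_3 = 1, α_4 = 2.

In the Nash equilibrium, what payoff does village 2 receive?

Village i's FOC: ∂u_i/∂g_i = α_i − g_i = 0, so g_i* = α_i.
NE contributions = (5, 4, 1, 2); G = 12.
u_2 = α_2·G − ½·(g_2)² = 4·12 − ½·4² = 40.

40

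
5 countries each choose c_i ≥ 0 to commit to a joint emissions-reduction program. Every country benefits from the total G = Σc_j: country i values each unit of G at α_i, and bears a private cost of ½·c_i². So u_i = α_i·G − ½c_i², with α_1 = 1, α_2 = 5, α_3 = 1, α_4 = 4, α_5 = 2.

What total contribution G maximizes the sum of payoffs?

Planner FOC: ∂(Σu_j)/∂c_i = (Σα_j) − c_i = 0, so c_i^SO = Σα_j = 13 for every i; G^SO = 65.

65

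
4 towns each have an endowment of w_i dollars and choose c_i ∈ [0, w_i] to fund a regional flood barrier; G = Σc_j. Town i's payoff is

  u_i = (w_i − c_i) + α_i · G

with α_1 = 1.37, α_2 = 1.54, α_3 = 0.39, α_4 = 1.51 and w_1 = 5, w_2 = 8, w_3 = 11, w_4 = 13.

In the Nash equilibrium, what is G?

26

∂u_i/∂c_i = α_i − 1, so town i contributes w_i if α_i > 1, else 0.
α_i > 1 for i ∈ {1, 2, 4}; NE contributions (5, 8, 0, 13), G = 26.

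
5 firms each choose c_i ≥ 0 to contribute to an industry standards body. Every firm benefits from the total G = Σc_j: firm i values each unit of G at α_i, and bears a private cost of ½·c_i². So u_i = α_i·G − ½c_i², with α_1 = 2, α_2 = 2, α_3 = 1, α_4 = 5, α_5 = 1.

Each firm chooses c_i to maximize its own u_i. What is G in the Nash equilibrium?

11

Firm i's FOC: ∂u_i/∂c_i = α_i − c_i = 0, so c_i* = α_i.
NE contributions = (2, 2, 1, 5, 1); G = 11.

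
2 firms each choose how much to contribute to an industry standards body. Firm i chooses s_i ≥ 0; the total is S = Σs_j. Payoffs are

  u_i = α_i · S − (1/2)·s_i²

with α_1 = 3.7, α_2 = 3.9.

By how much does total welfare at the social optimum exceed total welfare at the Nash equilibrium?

14.45

Firm i's FOC: ∂u_i/∂s_i = α_i − s_i = 0, so s_i* = α_i.
NE contributions = (3.7, 3.9); S = 7.6.
W^NE = (Σα)·S − ½Σα_i² = 7.6² − ½·28.9 = 43.31.
Planner sets s_i = Σα_j = 7.6 for every i, so S^SO = 2·7.6 = 15.2.
W^SO = (Σα)·S^SO − ½·2·(Σα)² = (2/2)·7.6² = 57.76.
Deadweight loss = W^SO − W^NE = 14.45.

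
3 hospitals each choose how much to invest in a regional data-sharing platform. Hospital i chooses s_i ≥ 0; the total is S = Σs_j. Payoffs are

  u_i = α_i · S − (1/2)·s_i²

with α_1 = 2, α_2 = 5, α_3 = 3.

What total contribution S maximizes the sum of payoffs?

Planner FOC: ∂(Σu_j)/∂s_i = (Σα_j) − s_i = 0, so s_i^SO = Σα_j = 10 for every i; S^SO = 30.

30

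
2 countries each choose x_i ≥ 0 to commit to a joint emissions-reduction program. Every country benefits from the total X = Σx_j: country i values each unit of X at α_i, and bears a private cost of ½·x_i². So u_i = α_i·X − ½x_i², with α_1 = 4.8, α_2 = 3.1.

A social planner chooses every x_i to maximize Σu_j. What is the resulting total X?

15.8

Planner FOC: ∂(Σu_j)/∂x_i = (Σα_j) − x_i = 0, so x_i^SO = Σα_j = 7.9 for every i; X^SO = 15.8.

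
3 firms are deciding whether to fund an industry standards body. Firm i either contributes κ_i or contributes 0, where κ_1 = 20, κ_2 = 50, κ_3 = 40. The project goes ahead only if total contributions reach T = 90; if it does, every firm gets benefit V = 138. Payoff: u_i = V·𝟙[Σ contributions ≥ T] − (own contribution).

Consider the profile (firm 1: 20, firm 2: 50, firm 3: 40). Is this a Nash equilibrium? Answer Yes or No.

No

Total = 110 ≥ 90: provided.
Firm 1 (pledges 20, payoff 118): dropping to 0 → total 90, payoff 138. Profitable deviation.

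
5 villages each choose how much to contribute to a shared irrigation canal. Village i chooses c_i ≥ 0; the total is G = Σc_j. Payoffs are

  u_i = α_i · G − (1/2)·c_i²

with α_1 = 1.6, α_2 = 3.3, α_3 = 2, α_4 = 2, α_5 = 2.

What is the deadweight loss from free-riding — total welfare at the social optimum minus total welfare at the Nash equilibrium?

Village i's FOC: ∂u_i/∂c_i = α_i − c_i = 0, so c_i* = α_i.
NE contributions = (1.6, 3.3, 2, 2, 2); G = 10.9.
W^NE = (Σα)·G − ½Σα_i² = 10.9² − ½·25.45 = 106.085.
Planner sets c_i = Σα_j = 10.9 for every i, so G^SO = 5·10.9 = 54.5.
W^SO = (Σα)·G^SO − ½·5·(Σα)² = (5/2)·10.9² = 297.025.
Deadweight loss = W^SO − W^NE = 190.94.

190.94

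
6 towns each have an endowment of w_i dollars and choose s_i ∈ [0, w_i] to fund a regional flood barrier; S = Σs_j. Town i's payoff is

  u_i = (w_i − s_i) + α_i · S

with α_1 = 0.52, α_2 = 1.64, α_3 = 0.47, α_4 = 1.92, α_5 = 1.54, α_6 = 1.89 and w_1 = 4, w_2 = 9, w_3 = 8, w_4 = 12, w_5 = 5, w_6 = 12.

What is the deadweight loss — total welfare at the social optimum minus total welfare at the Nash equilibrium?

83.76

∂u_i/∂s_i = α_i − 1, so town i contributes w_i if α_i > 1, else 0.
α_i > 1 for i ∈ {2, 4, 5, 6}; NE contributions (0, 9, 0, 12, 5, 12), S = 38.
W^NE = Σw_i − S^NE + (Σα_i)·S^NE = 50 + 6.98·38 = 315.24.
Planner: ∂(Σu_j)/∂s_i = Σα_j − 1 = 6.98 > 0, so everyone contributes w_i; S^SO = 50, W^SO = 50 + 6.98·50 = 399.
Deadweight loss = 83.76.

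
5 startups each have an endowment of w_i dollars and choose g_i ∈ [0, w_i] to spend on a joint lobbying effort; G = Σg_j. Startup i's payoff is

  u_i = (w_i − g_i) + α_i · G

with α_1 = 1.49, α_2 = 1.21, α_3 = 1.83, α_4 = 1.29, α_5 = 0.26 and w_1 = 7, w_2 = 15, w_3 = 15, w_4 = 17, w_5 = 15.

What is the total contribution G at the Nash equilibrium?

54

∂u_i/∂g_i = α_i − 1, so startup i contributes w_i if α_i > 1, else 0.
α_i > 1 for i ∈ {1, 2, 3, 4}; NE contributions (7, 15, 15, 17, 0), G = 54.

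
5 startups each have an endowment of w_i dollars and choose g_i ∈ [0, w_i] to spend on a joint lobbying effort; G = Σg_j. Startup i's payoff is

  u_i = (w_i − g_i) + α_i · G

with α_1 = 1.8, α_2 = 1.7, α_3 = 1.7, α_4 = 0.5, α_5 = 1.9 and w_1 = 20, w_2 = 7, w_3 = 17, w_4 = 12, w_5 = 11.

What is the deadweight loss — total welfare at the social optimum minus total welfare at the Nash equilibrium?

∂u_i/∂g_i = α_i − 1, so startup i contributes w_i if α_i > 1, else 0.
α_i > 1 for i ∈ {1, 2, 3, 5}; NE contributions (20, 7, 17, 0, 11), G = 55.
W^NE = Σw_i − G^NE + (Σα_i)·G^NE = 67 + 6.6·55 = 430.
Planner: ∂(Σu_j)/∂g_i = Σα_j − 1 = 6.6 > 0, so everyone contributes w_i; G^SO = 67, W^SO = 67 + 6.6·67 = 509.2.
Deadweight loss = 79.2.

79.2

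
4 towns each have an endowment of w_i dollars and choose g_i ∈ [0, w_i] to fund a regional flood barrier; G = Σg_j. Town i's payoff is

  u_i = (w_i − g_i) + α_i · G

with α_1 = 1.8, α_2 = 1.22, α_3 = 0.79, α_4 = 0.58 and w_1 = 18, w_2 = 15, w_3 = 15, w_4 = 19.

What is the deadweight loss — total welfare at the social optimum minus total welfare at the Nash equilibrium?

∂u_i/∂g_i = α_i − 1, so town i contributes w_i if α_i > 1, else 0.
α_i > 1 for i ∈ {1, 2}; NE contributions (18, 15, 0, 0), G = 33.
W^NE = Σw_i − G^NE + (Σα_i)·G^NE = 67 + 3.39·33 = 178.87.
Planner: ∂(Σu_j)/∂g_i = Σα_j − 1 = 3.39 > 0, so everyone contributes w_i; G^SO = 67, W^SO = 67 + 3.39·67 = 294.13.
Deadweight loss = 115.26.

115.26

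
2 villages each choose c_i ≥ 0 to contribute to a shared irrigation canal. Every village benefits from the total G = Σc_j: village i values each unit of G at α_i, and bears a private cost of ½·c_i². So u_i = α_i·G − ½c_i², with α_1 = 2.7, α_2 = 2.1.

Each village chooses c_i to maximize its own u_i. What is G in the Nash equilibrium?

4.8

Village i's FOC: ∂u_i/∂c_i = α_i − c_i = 0, so c_i* = α_i.
NE contributions = (2.7, 2.1); G = 4.8.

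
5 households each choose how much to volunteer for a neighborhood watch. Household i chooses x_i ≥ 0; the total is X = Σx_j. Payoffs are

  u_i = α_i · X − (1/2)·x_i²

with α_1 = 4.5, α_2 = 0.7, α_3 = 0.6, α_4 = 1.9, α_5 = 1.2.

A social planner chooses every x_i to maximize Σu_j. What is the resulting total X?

44.5

Planner FOC: ∂(Σu_j)/∂x_i = (Σα_j) − x_i = 0, so x_i^SO = Σα_j = 8.9 for every i; X^SO = 44.5.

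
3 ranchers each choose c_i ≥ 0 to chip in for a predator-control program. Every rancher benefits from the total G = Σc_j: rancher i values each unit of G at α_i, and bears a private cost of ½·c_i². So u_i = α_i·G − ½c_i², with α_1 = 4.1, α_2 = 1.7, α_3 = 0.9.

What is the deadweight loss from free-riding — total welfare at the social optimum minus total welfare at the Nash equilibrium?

32.7

Rancher i's FOC: ∂u_i/∂c_i = α_i − c_i = 0, so c_i* = α_i.
NE contributions = (4.1, 1.7, 0.9); G = 6.7.
W^NE = (Σα)·G − ½Σα_i² = 6.7² − ½·20.51 = 34.635.
Planner sets c_i = Σα_j = 6.7 for every i, so G^SO = 3·6.7 = 20.1.
W^SO = (Σα)·G^SO − ½·3·(Σα)² = (3/2)·6.7² = 67.335.
Deadweight loss = W^SO − W^NE = 32.7.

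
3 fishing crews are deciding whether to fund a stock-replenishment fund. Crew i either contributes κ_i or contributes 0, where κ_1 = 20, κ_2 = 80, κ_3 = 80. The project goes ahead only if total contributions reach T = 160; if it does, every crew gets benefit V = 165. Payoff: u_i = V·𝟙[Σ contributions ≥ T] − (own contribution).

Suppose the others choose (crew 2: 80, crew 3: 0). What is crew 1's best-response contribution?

Others' total = 80. Even contributing 20 gives 100 < 160: no benefit either way.
Best response: 0.

0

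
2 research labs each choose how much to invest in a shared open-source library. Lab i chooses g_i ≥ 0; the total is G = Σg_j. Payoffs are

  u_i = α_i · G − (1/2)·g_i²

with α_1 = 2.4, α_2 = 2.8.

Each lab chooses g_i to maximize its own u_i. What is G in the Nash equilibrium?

5.2

Lab i's FOC: ∂u_i/∂g_i = α_i − g_i = 0, so g_i* = α_i.
NE contributions = (2.4, 2.8); G = 5.2.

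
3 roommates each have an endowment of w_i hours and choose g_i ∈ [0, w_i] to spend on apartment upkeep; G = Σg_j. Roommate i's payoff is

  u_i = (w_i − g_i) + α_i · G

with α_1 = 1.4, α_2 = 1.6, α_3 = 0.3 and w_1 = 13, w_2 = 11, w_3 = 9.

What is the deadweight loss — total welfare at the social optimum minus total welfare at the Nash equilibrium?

∂u_i/∂g_i = α_i − 1, so roommate i contributes w_i if α_i > 1, else 0.
α_i > 1 for i ∈ {1, 2}; NE contributions (13, 11, 0), G = 24.
W^NE = Σw_i − G^NE + (Σα_i)·G^NE = 33 + 2.3·24 = 88.2.
Planner: ∂(Σu_j)/∂g_i = Σα_j − 1 = 2.3 > 0, so everyone contributes w_i; G^SO = 33, W^SO = 33 + 2.3·33 = 108.9.
Deadweight loss = 20.7.

20.7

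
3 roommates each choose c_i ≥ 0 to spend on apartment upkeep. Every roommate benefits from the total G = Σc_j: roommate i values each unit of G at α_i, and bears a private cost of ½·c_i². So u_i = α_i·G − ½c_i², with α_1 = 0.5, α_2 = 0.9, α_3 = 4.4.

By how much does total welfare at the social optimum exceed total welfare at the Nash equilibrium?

27.03

Roommate i's FOC: ∂u_i/∂c_i = α_i − c_i = 0, so c_i* = α_i.
NE contributions = (0.5, 0.9, 4.4); G = 5.8.
W^NE = (Σα)·G − ½Σα_i² = 5.8² − ½·20.42 = 23.43.
Planner sets c_i = Σα_j = 5.8 for every i, so G^SO = 3·5.8 = 17.4.
W^SO = (Σα)·G^SO − ½·3·(Σα)² = (3/2)·5.8² = 50.46.
Deadweight loss = W^SO − W^NE = 27.03.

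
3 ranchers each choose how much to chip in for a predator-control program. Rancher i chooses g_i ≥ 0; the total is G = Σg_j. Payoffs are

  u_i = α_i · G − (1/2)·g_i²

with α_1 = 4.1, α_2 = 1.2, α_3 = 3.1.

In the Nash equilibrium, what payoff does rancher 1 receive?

26.035

Rancher i's FOC: ∂u_i/∂g_i = α_i − g_i = 0, so g_i* = α_i.
NE contributions = (4.1, 1.2, 3.1); G = 8.4.
u_1 = α_1·G − ½·(g_1)² = 4.1·8.4 − ½·4.1² = 26.035.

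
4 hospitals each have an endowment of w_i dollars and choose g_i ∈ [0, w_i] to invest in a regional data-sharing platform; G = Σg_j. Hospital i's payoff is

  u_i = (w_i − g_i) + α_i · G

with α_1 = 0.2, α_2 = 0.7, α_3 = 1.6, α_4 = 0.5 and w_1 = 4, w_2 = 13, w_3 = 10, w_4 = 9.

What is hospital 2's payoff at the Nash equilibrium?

∂u_i/∂g_i = α_i − 1, so hospital i contributes w_i if α_i > 1, else 0.
α_i > 1 for i ∈ {3}; NE contributions (0, 0, 10, 0), G = 10.
u_2 = (13 − 0) + 0.7·10 = 20.

20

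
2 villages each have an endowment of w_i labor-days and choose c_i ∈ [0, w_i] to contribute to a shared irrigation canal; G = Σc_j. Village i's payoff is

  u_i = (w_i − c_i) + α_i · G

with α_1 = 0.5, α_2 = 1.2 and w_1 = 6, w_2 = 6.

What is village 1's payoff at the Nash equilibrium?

9

∂u_i/∂c_i = α_i − 1, so village i contributes w_i if α_i > 1, else 0.
α_i > 1 for i ∈ {2}; NE contributions (0, 6), G = 6.
u_1 = (6 − 0) + 0.5·6 = 9.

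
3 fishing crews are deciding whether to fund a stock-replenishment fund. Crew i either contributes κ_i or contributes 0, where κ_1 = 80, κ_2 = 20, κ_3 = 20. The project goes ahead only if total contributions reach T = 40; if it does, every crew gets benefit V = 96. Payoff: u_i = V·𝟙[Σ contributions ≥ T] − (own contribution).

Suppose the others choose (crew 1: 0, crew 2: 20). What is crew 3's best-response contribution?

Others' total = 20. Contributing 20 brings total to 40 ≥ 40: gain V − κ_3 = 76.
Best response: 20.

20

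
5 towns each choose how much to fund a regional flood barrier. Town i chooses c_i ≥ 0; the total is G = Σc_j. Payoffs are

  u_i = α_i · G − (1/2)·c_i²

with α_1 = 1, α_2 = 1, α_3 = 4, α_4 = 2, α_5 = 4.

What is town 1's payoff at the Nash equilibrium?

Town i's FOC: ∂u_i/∂c_i = α_i − c_i = 0, so c_i* = α_i.
NE contributions = (1, 1, 4, 2, 4); G = 12.
u_1 = α_1·G − ½·(c_1)² = 1·12 − ½·1² = 11.5.

11.5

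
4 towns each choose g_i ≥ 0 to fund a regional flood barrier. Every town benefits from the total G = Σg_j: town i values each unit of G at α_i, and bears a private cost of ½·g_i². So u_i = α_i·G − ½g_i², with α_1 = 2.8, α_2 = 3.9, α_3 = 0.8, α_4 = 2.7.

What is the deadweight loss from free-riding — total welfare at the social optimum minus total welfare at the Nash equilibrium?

Town i's FOC: ∂u_i/∂g_i = α_i − g_i = 0, so g_i* = α_i.
NE contributions = (2.8, 3.9, 0.8, 2.7); G = 10.2.
W^NE = (Σα)·G − ½Σα_i² = 10.2² − ½·30.98 = 88.55.
Planner sets g_i = Σα_j = 10.2 for every i, so G^SO = 4·10.2 = 40.8.
W^SO = (Σα)·G^SO − ½·4·(Σα)² = (4/2)·10.2² = 208.08.
Deadweight loss = W^SO − W^NE = 119.53.

119.53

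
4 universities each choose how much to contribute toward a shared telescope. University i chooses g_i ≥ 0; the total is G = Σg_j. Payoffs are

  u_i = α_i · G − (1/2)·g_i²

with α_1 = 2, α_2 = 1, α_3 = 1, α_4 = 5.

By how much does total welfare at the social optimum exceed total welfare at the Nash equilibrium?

University i's FOC: ∂u_i/∂g_i = α_i − g_i = 0, so g_i* = α_i.
NE contributions = (2, 1, 1, 5); G = 9.
W^NE = (Σα)·G − ½Σα_i² = 9² − ½·31 = 65.5.
Planner sets g_i = Σα_j = 9 for every i, so G^SO = 4·9 = 36.
W^SO = (Σα)·G^SO − ½·4·(Σα)² = (4/2)·9² = 162.
Deadweight loss = W^SO − W^NE = 96.5.

96.5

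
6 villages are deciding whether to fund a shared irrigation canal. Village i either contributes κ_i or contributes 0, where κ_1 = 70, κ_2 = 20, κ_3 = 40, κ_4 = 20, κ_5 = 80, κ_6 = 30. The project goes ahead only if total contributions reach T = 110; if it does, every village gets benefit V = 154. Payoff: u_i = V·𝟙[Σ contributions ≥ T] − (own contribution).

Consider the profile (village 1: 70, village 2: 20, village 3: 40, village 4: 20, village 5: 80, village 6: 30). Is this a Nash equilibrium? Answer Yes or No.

No

Total = 260 ≥ 110: provided.
Village 1 (pledges 70, payoff 84): dropping to 0 → total 190, payoff 154. Profitable deviation.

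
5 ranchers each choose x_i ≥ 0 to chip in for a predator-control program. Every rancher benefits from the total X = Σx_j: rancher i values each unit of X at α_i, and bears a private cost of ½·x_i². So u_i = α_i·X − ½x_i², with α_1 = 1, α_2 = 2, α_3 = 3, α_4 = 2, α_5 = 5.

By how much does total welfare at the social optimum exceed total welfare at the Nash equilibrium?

Rancher i's FOC: ∂u_i/∂x_i = α_i − x_i = 0, so x_i* = α_i.
NE contributions = (1, 2, 3, 2, 5); X = 13.
W^NE = (Σα)·X − ½Σα_i² = 13² − ½·43 = 147.5.
Planner sets x_i = Σα_j = 13 for every i, so X^SO = 5·13 = 65.
W^SO = (Σα)·X^SO − ½·5·(Σα)² = (5/2)·13² = 422.5.
Deadweight loss = W^SO − W^NE = 275.

275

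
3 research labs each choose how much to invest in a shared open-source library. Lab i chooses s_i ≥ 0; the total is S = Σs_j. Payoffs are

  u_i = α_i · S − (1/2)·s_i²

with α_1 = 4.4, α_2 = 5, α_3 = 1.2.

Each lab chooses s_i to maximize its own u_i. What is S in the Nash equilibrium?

Lab i's FOC: ∂u_i/∂s_i = α_i − s_i = 0, so s_i* = α_i.
NE contributions = (4.4, 5, 1.2); S = 10.6.

10.6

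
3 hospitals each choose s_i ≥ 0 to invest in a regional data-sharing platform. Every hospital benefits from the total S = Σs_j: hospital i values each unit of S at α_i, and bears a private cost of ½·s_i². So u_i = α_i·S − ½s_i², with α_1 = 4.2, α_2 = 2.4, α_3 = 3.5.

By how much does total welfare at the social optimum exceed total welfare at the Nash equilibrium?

Hospital i's FOC: ∂u_i/∂s_i = α_i − s_i = 0, so s_i* = α_i.
NE contributions = (4.2, 2.4, 3.5); S = 10.1.
W^NE = (Σα)·S − ½Σα_i² = 10.1² − ½·35.65 = 84.185.
Planner sets s_i = Σα_j = 10.1 for every i, so S^SO = 3·10.1 = 30.3.
W^SO = (Σα)·S^SO − ½·3·(Σα)² = (3/2)·10.1² = 153.015.
Deadweight loss = W^SO − W^NE = 68.83.

68.83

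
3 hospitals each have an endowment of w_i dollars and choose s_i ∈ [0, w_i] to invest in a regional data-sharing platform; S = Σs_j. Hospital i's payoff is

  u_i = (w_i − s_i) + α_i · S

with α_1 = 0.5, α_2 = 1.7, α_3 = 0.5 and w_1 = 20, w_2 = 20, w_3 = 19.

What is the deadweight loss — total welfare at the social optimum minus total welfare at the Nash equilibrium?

∂u_i/∂s_i = α_i − 1, so hospital i contributes w_i if α_i > 1, else 0.
α_i > 1 for i ∈ {2}; NE contributions (0, 20, 0), S = 20.
W^NE = Σw_i − S^NE + (Σα_i)·S^NE = 59 + 1.7·20 = 93.
Planner: ∂(Σu_j)/∂s_i = Σα_j − 1 = 1.7 > 0, so everyone contributes w_i; S^SO = 59, W^SO = 59 + 1.7·59 = 159.3.
Deadweight loss = 66.3.

66.3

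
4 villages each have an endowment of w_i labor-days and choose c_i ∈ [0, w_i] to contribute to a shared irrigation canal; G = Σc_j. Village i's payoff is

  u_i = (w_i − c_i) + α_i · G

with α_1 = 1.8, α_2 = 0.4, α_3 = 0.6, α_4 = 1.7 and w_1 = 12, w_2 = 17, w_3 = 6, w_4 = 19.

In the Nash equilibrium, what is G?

∂u_i/∂c_i = α_i − 1, so village i contributes w_i if α_i > 1, else 0.
α_i > 1 for i ∈ {1, 4}; NE contributions (12, 0, 0, 19), G = 31.

31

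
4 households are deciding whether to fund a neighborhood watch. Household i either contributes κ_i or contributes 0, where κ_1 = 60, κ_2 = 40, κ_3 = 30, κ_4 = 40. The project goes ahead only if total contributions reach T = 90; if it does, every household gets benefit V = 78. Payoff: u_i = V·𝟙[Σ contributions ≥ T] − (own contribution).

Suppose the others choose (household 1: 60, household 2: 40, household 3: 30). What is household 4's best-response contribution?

Others' total = 130 ≥ 90; contributing adds cost 40 for no extra benefit.
Best response: 0.

0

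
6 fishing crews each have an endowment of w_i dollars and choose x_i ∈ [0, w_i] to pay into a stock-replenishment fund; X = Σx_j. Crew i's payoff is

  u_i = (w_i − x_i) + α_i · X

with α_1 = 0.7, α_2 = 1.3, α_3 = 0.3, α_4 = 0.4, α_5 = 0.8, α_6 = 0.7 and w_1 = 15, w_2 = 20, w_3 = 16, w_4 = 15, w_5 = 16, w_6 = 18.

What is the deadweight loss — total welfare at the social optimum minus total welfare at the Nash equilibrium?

256

∂u_i/∂x_i = α_i − 1, so crew i contributes w_i if α_i > 1, else 0.
α_i > 1 for i ∈ {2}; NE contributions (0, 20, 0, 0, 0, 0), X = 20.
W^NE = Σw_i − X^NE + (Σα_i)·X^NE = 100 + 3.2·20 = 164.
Planner: ∂(Σu_j)/∂x_i = Σα_j − 1 = 3.2 > 0, so everyone contributes w_i; X^SO = 100, W^SO = 100 + 3.2·100 = 420.
Deadweight loss = 256.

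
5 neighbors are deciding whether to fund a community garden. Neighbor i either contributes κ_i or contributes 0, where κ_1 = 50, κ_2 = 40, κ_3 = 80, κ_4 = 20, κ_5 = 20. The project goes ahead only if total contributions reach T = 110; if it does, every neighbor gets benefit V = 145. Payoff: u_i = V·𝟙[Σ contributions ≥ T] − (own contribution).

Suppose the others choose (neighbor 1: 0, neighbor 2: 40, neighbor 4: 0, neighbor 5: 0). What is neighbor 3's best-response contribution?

80

Others' total = 40. Contributing 80 brings total to 120 ≥ 110: gain V − κ_3 = 65.
Best response: 80.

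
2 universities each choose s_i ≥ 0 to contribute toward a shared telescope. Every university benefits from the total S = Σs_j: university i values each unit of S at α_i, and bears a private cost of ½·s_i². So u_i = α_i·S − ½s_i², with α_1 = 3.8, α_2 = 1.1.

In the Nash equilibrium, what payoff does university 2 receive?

4.785

University i's FOC: ∂u_i/∂s_i = α_i − s_i = 0, so s_i* = α_i.
NE contributions = (3.8, 1.1); S = 4.9.
u_2 = α_2·S − ½·(s_2)² = 1.1·4.9 − ½·1.1² = 4.785.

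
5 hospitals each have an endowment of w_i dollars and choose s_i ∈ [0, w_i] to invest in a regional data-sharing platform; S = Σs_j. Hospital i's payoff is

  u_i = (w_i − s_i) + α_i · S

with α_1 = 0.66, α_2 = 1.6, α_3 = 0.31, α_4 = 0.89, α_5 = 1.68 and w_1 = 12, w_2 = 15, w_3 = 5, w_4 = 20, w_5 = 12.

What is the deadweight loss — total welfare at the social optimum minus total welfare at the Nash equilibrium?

153.18

∂u_i/∂s_i = α_i − 1, so hospital i contributes w_i if α_i > 1, else 0.
α_i > 1 for i ∈ {2, 5}; NE contributions (0, 15, 0, 0, 12), S = 27.
W^NE = Σw_i − S^NE + (Σα_i)·S^NE = 64 + 4.14·27 = 175.78.
Planner: ∂(Σu_j)/∂s_i = Σα_j − 1 = 4.14 > 0, so everyone contributes w_i; S^SO = 64, W^SO = 64 + 4.14·64 = 328.96.
Deadweight loss = 153.18.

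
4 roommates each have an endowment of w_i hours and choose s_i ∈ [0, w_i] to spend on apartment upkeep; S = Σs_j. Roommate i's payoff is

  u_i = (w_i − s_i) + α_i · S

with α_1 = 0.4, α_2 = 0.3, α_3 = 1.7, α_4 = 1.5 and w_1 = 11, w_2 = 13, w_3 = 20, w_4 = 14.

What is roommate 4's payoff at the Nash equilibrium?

∂u_i/∂s_i = α_i − 1, so roommate i contributes w_i if α_i > 1, else 0.
α_i > 1 for i ∈ {3, 4}; NE contributions (0, 0, 20, 14), S = 34.
u_4 = (14 − 14) + 1.5·34 = 51.

51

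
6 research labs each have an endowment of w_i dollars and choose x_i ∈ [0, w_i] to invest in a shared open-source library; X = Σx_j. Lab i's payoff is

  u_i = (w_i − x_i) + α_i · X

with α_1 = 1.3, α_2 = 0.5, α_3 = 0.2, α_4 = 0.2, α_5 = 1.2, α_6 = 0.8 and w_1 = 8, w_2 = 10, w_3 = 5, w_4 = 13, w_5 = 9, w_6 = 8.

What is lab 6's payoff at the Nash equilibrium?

21.6

∂u_i/∂x_i = α_i − 1, so lab i contributes w_i if α_i > 1, else 0.
α_i > 1 for i ∈ {1, 5}; NE contributions (8, 0, 0, 0, 9, 0), X = 17.
u_6 = (8 − 0) + 0.8·17 = 21.6.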